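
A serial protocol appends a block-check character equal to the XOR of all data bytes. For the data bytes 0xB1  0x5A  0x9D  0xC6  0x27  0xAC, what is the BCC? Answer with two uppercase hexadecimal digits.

3B

XOR the bytes together:
  start with 0xB1
  0xB1 ⊕ 0x5A = 0xEB
  0xEB ⊕ 0x9D = 0x76
  0x76 ⊕ 0xC6 = 0xB0
  0xB0 ⊕ 0x27 = 0x97
  0x97 ⊕ 0xAC = 0x3B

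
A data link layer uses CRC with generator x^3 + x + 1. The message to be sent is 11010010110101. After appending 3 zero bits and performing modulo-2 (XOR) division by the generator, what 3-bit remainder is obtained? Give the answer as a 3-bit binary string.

111

Append 3 zeros: 11010010110101000. Divide by 1011 (XOR where the leading bit is 1):
  pos 0: 1101 XOR 1011 = 0110
  pos 1: 1100 XOR 1011 = 0111
  pos 2: 1110 XOR 1011 = 0101
  pos 3: 1011 XOR 1011 = 0000
  pos 8: 1101 XOR 1011 = 0110
  pos 9: 1100 XOR 1011 = 0111
  pos 10: 1111 XOR 1011 = 0100
  pos 11: 1000 XOR 1011 = 0011
  pos 13: 1100 XOR 1011 = 0111
Remainder (last 3 bits) = 111. This is the CRC / FCS.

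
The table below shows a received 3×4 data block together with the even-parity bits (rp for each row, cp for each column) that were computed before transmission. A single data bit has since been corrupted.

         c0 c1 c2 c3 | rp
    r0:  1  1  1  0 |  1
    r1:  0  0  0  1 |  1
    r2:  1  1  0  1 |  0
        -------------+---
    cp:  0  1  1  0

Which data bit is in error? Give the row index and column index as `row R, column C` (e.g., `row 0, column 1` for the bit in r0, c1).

row 2, column 1

Recompute each row's even parity and compare to rp:
  r0: data parity 1, sent rp 1 → ok
  r1: data parity 1, sent rp 1 → ok
  r2: data parity 1, sent rp 0 → mismatch
Recompute each column's even parity and compare to cp:
  c0: data parity 0, sent cp 0 → ok
  c1: data parity 0, sent cp 1 → mismatch
  c2: data parity 1, sent cp 1 → ok
  c3: data parity 0, sent cp 0 → ok
Exactly one row (r2) and one column (c1) fail → the flipped bit is at their intersection.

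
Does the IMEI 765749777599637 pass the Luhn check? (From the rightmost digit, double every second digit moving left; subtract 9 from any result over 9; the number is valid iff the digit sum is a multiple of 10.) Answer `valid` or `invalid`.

From the right, keep odd positions and double even positions (subtract 9 from any doubled value over 9):
  doubled (positions 2,4,...): 6 9 1 5 9 5 3 → sum 38
  kept (positions 1,3,...): 7 6 9 7 7 4 5 7 → sum 52
Total = 90.
90 mod 10 = 0, so the number is valid.

valid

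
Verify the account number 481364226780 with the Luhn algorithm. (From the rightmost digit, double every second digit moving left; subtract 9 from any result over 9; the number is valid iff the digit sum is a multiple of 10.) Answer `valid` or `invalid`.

invalid

From the right, keep odd positions and double even positions (subtract 9 from any doubled value over 9):
  doubled (positions 2,4,...): 7 3 4 3 2 8 → sum 27
  kept (positions 1,3,...): 0 7 2 4 3 8 → sum 24
Total = 51.
51 mod 10 = 1, so the number is invalid.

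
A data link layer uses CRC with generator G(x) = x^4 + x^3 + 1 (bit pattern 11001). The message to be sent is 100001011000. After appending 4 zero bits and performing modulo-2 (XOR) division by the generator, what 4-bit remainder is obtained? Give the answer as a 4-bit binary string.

Append 4 zeros: 1000010110000000. Divide by 11001 (XOR where the leading bit is 1):
  pos 0: 10000 XOR 11001 = 01001
  pos 1: 10011 XOR 11001 = 01010
  pos 2: 10100 XOR 11001 = 01101
  pos 3: 11011 XOR 11001 = 00010
  pos 6: 10100 XOR 11001 = 01101
  pos 7: 11010 XOR 11001 = 00011
  pos 10: 11000 XOR 11001 = 00001
Remainder (last 4 bits) = 0010. This is the CRC / FCS.

0010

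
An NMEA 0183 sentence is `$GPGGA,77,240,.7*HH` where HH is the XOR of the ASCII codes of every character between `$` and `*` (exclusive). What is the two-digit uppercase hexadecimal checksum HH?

XOR the ASCII codes of the payload characters:
  'G' = 0x47 → acc = 0x47
  'P' = 0x50 → acc = 0x17
  'G' = 0x47 → acc = 0x50
  'G' = 0x47 → acc = 0x17
  'A' = 0x41 → acc = 0x56
  ',' = 0x2C → acc = 0x7A
  '7' = 0x37 → acc = 0x4D
  '7' = 0x37 → acc = 0x7A
  ',' = 0x2C → acc = 0x56
  '2' = 0x32 → acc = 0x64
  '4' = 0x34 → acc = 0x50
  '0' = 0x30 → acc = 0x60
  ',' = 0x2C → acc = 0x4C
  '.' = 0x2E → acc = 0x62
  '7' = 0x37 → acc = 0x55
Checksum = 0x55.

55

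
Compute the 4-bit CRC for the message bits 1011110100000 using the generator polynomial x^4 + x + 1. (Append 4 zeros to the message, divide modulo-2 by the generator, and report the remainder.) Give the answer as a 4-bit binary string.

1101

Append 4 zeros: 10111101000000000. Divide by 10011 (XOR where the leading bit is 1):
  pos 0: 10111 XOR 10011 = 00100
  pos 2: 10010 XOR 10011 = 00001
  pos 6: 11000 XOR 10011 = 01011
  pos 7: 10110 XOR 10011 = 00101
  pos 9: 10100 XOR 10011 = 00111
  pos 11: 11100 XOR 10011 = 01111
  pos 12: 11110 XOR 10011 = 01101
Remainder (last 4 bits) = 1101. This is the CRC / FCS.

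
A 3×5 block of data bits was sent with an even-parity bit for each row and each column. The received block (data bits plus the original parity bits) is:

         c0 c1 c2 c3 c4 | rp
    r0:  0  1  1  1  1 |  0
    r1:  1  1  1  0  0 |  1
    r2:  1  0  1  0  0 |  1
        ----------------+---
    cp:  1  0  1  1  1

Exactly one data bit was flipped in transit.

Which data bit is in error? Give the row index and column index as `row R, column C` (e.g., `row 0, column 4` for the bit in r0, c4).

row 2, column 0

Recompute each row's even parity and compare to rp:
  r0: data parity 0, sent rp 0 → ok
  r1: data parity 1, sent rp 1 → ok
  r2: data parity 0, sent rp 1 → mismatch
Recompute each column's even parity and compare to cp:
  c0: data parity 0, sent cp 1 → mismatch
  c1: data parity 0, sent cp 0 → ok
  c2: data parity 1, sent cp 1 → ok
  c3: data parity 1, sent cp 1 → ok
  c4: data parity 1, sent cp 1 → ok
Exactly one row (r2) and one column (c0) fail → the flipped bit is at their intersection.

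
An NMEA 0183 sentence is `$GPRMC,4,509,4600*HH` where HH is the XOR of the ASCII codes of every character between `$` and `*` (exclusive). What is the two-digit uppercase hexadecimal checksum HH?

XOR the ASCII codes of the payload characters:
  'G' = 0x47 → acc = 0x47
  'P' = 0x50 → acc = 0x17
  'R' = 0x52 → acc = 0x45
  'M' = 0x4D → acc = 0x08
  'C' = 0x43 → acc = 0x4B
  ',' = 0x2C → acc = 0x67
  '4' = 0x34 → acc = 0x53
  ',' = 0x2C → acc = 0x7F
  '5' = 0x35 → acc = 0x4A
  '0' = 0x30 → acc = 0x7A
  '9' = 0x39 → acc = 0x43
  ',' = 0x2C → acc = 0x6F
  '4' = 0x34 → acc = 0x5B
  '6' = 0x36 → acc = 0x6D
  '0' = 0x30 → acc = 0x5D
  '0' = 0x30 → acc = 0x6D
Checksum = 0x6D.

6D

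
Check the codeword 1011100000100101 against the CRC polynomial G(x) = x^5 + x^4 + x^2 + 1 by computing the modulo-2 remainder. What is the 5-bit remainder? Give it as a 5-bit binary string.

Modulo-2 division of 1011100000100101 by 110101:
  pos 0: 101110 XOR 110101 = 011011
  pos 1: 110110 XOR 110101 = 000011
  pos 5: 110001 XOR 110101 = 000100
  pos 8: 100001 XOR 110101 = 010100
  pos 9: 101000 XOR 110101 = 011101
  pos 10: 111011 XOR 110101 = 001110
Remainder = 01110 (nonzero — an error is detected).

01110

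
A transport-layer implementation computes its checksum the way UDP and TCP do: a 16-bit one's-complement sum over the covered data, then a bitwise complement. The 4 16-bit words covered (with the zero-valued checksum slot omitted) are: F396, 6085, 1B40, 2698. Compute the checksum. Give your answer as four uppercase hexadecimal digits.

One's-complement addition (fold any carry out of bit 15 back into bit 0):
  0xF396 + 0x6085 = 0x1541B → wrap carry → 0x541C
  0x541C + 0x1B40 = 0x06F5C
  0x6F5C + 0x2698 = 0x095F4
One's-complement sum = 0x95F4.
Checksum = ~0x95F4 & 0xFFFF = 0x6A0B.

6A0B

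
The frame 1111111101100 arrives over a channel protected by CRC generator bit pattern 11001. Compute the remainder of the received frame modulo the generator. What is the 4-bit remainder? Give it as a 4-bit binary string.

0000

Modulo-2 division of 1111111101100 by 11001:
  pos 0: 11111 XOR 11001 = 00110
  pos 2: 11011 XOR 11001 = 00010
  pos 5: 10101 XOR 11001 = 01100
  pos 6: 11001 XOR 11001 = 00000
Remainder = 0000 (zero — the frame passes the CRC check).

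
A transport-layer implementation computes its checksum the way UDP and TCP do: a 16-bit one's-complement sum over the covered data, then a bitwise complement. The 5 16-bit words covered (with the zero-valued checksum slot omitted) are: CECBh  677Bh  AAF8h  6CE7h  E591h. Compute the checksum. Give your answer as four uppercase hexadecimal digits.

CC46

One's-complement addition (fold any carry out of bit 15 back into bit 0):
  0xCECB + 0x677B = 0x13646 → wrap carry → 0x3647
  0x3647 + 0xAAF8 = 0x0E13F
  0xE13F + 0x6CE7 = 0x14E26 → wrap carry → 0x4E27
  0x4E27 + 0xE591 = 0x133B8 → wrap carry → 0x33B9
One's-complement sum = 0x33B9.
Checksum = ~0x33B9 & 0xFFFF = 0xCC46.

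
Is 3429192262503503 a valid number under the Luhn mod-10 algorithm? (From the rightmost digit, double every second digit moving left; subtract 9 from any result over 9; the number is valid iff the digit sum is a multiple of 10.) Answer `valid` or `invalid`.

From the right, keep odd positions and double even positions (subtract 9 from any doubled value over 9):
  doubled (positions 2,4,...): 0 6 1 3 4 2 4 6 → sum 26
  kept (positions 1,3,...): 3 5 0 2 2 9 9 4 → sum 34
Total = 60.
60 mod 10 = 0, so the number is valid.

valid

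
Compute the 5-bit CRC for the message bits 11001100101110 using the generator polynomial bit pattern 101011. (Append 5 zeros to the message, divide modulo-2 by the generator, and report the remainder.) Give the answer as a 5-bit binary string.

01010

Append 5 zeros: 1100110010111000000. Divide by 101011 (XOR where the leading bit is 1):
  pos 0: 110011 XOR 101011 = 011000
  pos 1: 110000 XOR 101011 = 011011
  pos 2: 110110 XOR 101011 = 011101
  pos 3: 111011 XOR 101011 = 010000
  pos 4: 100000 XOR 101011 = 001011
  pos 6: 101111 XOR 101011 = 000100
  pos 9: 100100 XOR 101011 = 001111
  pos 11: 111100 XOR 101011 = 010111
  pos 12: 101110 XOR 101011 = 000101
Remainder (last 5 bits) = 01010. This is the CRC / FCS.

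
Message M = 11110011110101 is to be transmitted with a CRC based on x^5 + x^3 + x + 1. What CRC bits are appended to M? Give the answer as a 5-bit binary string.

11011

Append 5 zeros: 1111001111010100000. Divide by 101011 (XOR where the leading bit is 1):
  pos 0: 111100 XOR 101011 = 010111
  pos 1: 101111 XOR 101011 = 000100
  pos 4: 100111 XOR 101011 = 001100
  pos 6: 110001 XOR 101011 = 011010
  pos 7: 110100 XOR 101011 = 011111
  pos 8: 111111 XOR 101011 = 010100
  pos 9: 101000 XOR 101011 = 000011
  pos 13: 110000 XOR 101011 = 011011
Remainder (last 5 bits) = 11011. This is the CRC / FCS.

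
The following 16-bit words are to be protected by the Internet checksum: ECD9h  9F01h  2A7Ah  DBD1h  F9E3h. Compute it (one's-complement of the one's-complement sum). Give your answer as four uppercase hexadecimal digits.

One's-complement addition (fold any carry out of bit 15 back into bit 0):
  0xECD9 + 0x9F01 = 0x18BDA → wrap carry → 0x8BDB
  0x8BDB + 0x2A7A = 0x0B655
  0xB655 + 0xDBD1 = 0x19226 → wrap carry → 0x9227
  0x9227 + 0xF9E3 = 0x18C0A → wrap carry → 0x8C0B
One's-complement sum = 0x8C0B.
Checksum = ~0x8C0B & 0xFFFF = 0x73F4.

73F4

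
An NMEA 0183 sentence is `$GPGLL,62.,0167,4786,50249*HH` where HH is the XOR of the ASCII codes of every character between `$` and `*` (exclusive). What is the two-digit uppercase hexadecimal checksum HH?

4D

XOR the ASCII codes of the payload characters:
  'G' = 0x47 → acc = 0x47
  'P' = 0x50 → acc = 0x17
  'G' = 0x47 → acc = 0x50
  'L' = 0x4C → acc = 0x1C
  'L' = 0x4C → acc = 0x50
  ',' = 0x2C → acc = 0x7C
  '6' = 0x36 → acc = 0x4A
  '2' = 0x32 → acc = 0x78
  '.' = 0x2E → acc = 0x56
  ',' = 0x2C → acc = 0x7A
  '0' = 0x30 → acc = 0x4A
  '1' = 0x31 → acc = 0x7B
  '6' = 0x36 → acc = 0x4D
  '7' = 0x37 → acc = 0x7A
  ',' = 0x2C → acc = 0x56
  '4' = 0x34 → acc = 0x62
  '7' = 0x37 → acc = 0x55
  '8' = 0x38 → acc = 0x6D
  '6' = 0x36 → acc = 0x5B
  ',' = 0x2C → acc = 0x77
  '5' = 0x35 → acc = 0x42
  '0' = 0x30 → acc = 0x72
  '2' = 0x32 → acc = 0x40
  '4' = 0x34 → acc = 0x74
  '9' = 0x39 → acc = 0x4D
Checksum = 0x4D.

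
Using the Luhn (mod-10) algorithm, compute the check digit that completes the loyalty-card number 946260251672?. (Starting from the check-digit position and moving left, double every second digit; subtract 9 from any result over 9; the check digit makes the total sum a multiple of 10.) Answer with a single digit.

Partial digits right→left: 2 7 6 1 5 2 0 6 2 6 4 9
Double every second digit counting from the check-digit position (so the 1st, 3rd, 5th, ... of the partial from the right).
  doubled (with −9 where >9): 4 3 1 0 4 8 → sum 20
  kept as-is: 7 1 2 6 6 9 → sum 31
Total = 20 + 31 = 51.
Check digit = (10 − (51 mod 10)) mod 10 = 9.

9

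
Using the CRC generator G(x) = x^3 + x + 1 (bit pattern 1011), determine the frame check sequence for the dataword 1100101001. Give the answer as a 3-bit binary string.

Append 3 zeros: 1100101001000. Divide by 1011 (XOR where the leading bit is 1):
  pos 0: 1100 XOR 1011 = 0111
  pos 1: 1111 XOR 1011 = 0100
  pos 2: 1000 XOR 1011 = 0011
  pos 4: 1110 XOR 1011 = 0101
  pos 5: 1010 XOR 1011 = 0001
  pos 8: 1100 XOR 1011 = 0111
  pos 9: 1110 XOR 1011 = 0101
Remainder (last 3 bits) = 101. This is the CRC / FCS.

101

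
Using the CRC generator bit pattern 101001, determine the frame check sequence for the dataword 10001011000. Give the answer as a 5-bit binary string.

Append 5 zeros: 1000101100000000. Divide by 101001 (XOR where the leading bit is 1):
  pos 0: 100010 XOR 101001 = 001011
  pos 2: 101111 XOR 101001 = 000110
  pos 5: 110000 XOR 101001 = 011001
  pos 6: 110010 XOR 101001 = 011011
  pos 7: 110110 XOR 101001 = 011111
  pos 8: 111110 XOR 101001 = 010111
  pos 9: 101110 XOR 101001 = 000111
Remainder (last 5 bits) = 01110. This is the CRC / FCS.

01110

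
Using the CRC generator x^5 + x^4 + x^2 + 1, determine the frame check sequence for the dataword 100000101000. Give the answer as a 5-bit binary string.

10011

Append 5 zeros: 10000010100000000. Divide by 110101 (XOR where the leading bit is 1):
  pos 0: 100000 XOR 110101 = 010101
  pos 1: 101011 XOR 110101 = 011110
  pos 2: 111100 XOR 110101 = 001001
  pos 4: 100110 XOR 110101 = 010011
  pos 5: 100110 XOR 110101 = 010011
  pos 6: 100110 XOR 110101 = 010011
  pos 7: 100110 XOR 110101 = 010011
  pos 8: 100110 XOR 110101 = 010011
  pos 9: 100110 XOR 110101 = 010011
  pos 10: 100110 XOR 110101 = 010011
  pos 11: 100110 XOR 110101 = 010011
Remainder (last 5 bits) = 10011. This is the CRC / FCS.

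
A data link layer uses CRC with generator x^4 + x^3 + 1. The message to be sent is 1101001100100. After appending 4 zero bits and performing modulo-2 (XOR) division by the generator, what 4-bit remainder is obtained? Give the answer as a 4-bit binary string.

0101

Append 4 zeros: 11010011001000000. Divide by 11001 (XOR where the leading bit is 1):
  pos 0: 11010 XOR 11001 = 00011
  pos 3: 11011 XOR 11001 = 00010
  pos 6: 10001 XOR 11001 = 01000
  pos 7: 10000 XOR 11001 = 01001
  pos 8: 10010 XOR 11001 = 01011
  pos 9: 10110 XOR 11001 = 01111
  pos 10: 11110 XOR 11001 = 00111
  pos 12: 11100 XOR 11001 = 00101
Remainder (last 4 bits) = 0101. This is the CRC / FCS.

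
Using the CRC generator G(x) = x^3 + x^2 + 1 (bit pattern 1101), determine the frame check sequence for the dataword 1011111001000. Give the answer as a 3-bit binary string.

111

Append 3 zeros: 1011111001000000. Divide by 1101 (XOR where the leading bit is 1):
  pos 0: 1011 XOR 1101 = 0110
  pos 1: 1101 XOR 1101 = 0000
  pos 5: 1100 XOR 1101 = 0001
  pos 8: 1100 XOR 1101 = 0001
  pos 11: 1000 XOR 1101 = 0101
  pos 12: 1010 XOR 1101 = 0111
Remainder (last 3 bits) = 111. This is the CRC / FCS.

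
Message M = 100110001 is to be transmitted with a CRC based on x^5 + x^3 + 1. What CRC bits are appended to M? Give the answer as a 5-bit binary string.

10010

Append 5 zeros: 10011000100000. Divide by 101001 (XOR where the leading bit is 1):
  pos 0: 100110 XOR 101001 = 001111
  pos 2: 111100 XOR 101001 = 010101
  pos 3: 101011 XOR 101001 = 000010
  pos 7: 100000 XOR 101001 = 001001
Remainder (last 5 bits) = 10010. This is the CRC / FCS.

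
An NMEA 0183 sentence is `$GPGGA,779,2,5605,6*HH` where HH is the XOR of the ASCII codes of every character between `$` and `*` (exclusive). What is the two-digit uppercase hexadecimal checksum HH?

XOR the ASCII codes of the payload characters:
  'G' = 0x47 → acc = 0x47
  'P' = 0x50 → acc = 0x17
  'G' = 0x47 → acc = 0x50
  'G' = 0x47 → acc = 0x17
  'A' = 0x41 → acc = 0x56
  ',' = 0x2C → acc = 0x7A
  '7' = 0x37 → acc = 0x4D
  '7' = 0x37 → acc = 0x7A
  '9' = 0x39 → acc = 0x43
  ',' = 0x2C → acc = 0x6F
  '2' = 0x32 → acc = 0x5D
  ',' = 0x2C → acc = 0x71
  '5' = 0x35 → acc = 0x44
  '6' = 0x36 → acc = 0x72
  '0' = 0x30 → acc = 0x42
  '5' = 0x35 → acc = 0x77
  ',' = 0x2C → acc = 0x5B
  '6' = 0x36 → acc = 0x6D
Checksum = 0x6D.

6D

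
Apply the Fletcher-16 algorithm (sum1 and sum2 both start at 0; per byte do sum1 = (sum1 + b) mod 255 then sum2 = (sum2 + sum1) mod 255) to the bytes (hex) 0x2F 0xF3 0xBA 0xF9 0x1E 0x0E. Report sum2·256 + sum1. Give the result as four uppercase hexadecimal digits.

0204

Running sums (mod 255):
  after byte 0 (0x2F): sum1=47, sum2=47
  after byte 1 (0xF3): sum1=35, sum2=82
  after byte 2 (0xBA): sum1=221, sum2=48
  after byte 3 (0xF9): sum1=215, sum2=8
  after byte 4 (0x1E): sum1=245, sum2=253
  after byte 5 (0x0E): sum1=4, sum2=2
Checksum = sum2·256 + sum1 = 2·256 + 4 = 516 = 0x0204.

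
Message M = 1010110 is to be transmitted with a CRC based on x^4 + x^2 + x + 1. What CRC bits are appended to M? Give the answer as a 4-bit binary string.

Append 4 zeros: 10101100000. Divide by 10111 (XOR where the leading bit is 1):
  pos 0: 10101 XOR 10111 = 00010
  pos 3: 10100 XOR 10111 = 00011
  pos 6: 11000 XOR 10111 = 01111
Remainder (last 4 bits) = 1111. This is the CRC / FCS.

1111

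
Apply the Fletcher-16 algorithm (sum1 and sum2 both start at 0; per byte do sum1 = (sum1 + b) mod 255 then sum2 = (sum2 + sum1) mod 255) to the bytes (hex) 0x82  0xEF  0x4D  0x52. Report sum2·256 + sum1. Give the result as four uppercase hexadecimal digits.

C612

Running sums (mod 255):
  after byte 0 (0x82): sum1=130, sum2=130
  after byte 1 (0xEF): sum1=114, sum2=244
  after byte 2 (0x4D): sum1=191, sum2=180
  after byte 3 (0x52): sum1=18, sum2=198
Checksum = sum2·256 + sum1 = 198·256 + 18 = 50706 = 0xC612.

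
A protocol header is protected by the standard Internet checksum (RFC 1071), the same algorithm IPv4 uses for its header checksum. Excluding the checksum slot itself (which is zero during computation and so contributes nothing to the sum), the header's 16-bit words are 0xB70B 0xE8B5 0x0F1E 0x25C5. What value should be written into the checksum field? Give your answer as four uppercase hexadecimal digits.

2B5B

One's-complement addition (fold any carry out of bit 15 back into bit 0):
  0xB70B + 0xE8B5 = 0x19FC0 → wrap carry → 0x9FC1
  0x9FC1 + 0x0F1E = 0x0AEDF
  0xAEDF + 0x25C5 = 0x0D4A4
One's-complement sum = 0xD4A4.
Checksum = ~0xD4A4 & 0xFFFF = 0x2B5B.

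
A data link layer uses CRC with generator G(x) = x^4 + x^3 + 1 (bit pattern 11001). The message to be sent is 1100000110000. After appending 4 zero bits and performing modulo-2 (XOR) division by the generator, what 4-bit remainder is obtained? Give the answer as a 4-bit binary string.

Append 4 zeros: 11000001100000000. Divide by 11001 (XOR where the leading bit is 1):
  pos 0: 11000 XOR 11001 = 00001
  pos 4: 10011 XOR 11001 = 01010
  pos 5: 10100 XOR 11001 = 01101
  pos 6: 11010 XOR 11001 = 00011
  pos 9: 11000 XOR 11001 = 00001
Remainder (last 4 bits) = 1000. This is the CRC / FCS.

1000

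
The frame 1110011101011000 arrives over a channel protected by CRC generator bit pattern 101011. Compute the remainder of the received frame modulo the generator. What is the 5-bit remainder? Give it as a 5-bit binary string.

00100

Modulo-2 division of 1110011101011000 by 101011:
  pos 0: 111001 XOR 101011 = 010010
  pos 1: 100101 XOR 101011 = 001110
  pos 3: 111010 XOR 101011 = 010001
  pos 4: 100011 XOR 101011 = 001000
  pos 6: 100001 XOR 101011 = 001010
  pos 8: 101010 XOR 101011 = 000001
Remainder = 00100 (nonzero — an error is detected).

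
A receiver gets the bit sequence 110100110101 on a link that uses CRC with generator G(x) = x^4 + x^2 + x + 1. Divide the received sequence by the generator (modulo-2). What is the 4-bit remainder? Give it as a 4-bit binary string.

0001

Modulo-2 division of 110100110101 by 10111:
  pos 0: 11010 XOR 10111 = 01101
  pos 1: 11010 XOR 10111 = 01101
  pos 2: 11011 XOR 10111 = 01100
  pos 3: 11001 XOR 10111 = 01110
  pos 4: 11100 XOR 10111 = 01011
  pos 5: 10111 XOR 10111 = 00000
Remainder = 0001 (nonzero — an error is detected).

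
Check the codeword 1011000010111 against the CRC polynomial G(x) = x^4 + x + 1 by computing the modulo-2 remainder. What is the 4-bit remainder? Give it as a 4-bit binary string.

Modulo-2 division of 1011000010111 by 10011:
  pos 0: 10110 XOR 10011 = 00101
  pos 2: 10100 XOR 10011 = 00111
  pos 4: 11101 XOR 10011 = 01110
  pos 5: 11100 XOR 10011 = 01111
  pos 6: 11111 XOR 10011 = 01100
  pos 7: 11001 XOR 10011 = 01010
  pos 8: 10101 XOR 10011 = 00110
Remainder = 0110 (nonzero — an error is detected).

0110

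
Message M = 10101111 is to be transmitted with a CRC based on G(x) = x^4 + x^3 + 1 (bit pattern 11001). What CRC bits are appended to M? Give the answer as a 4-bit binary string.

0010

Append 4 zeros: 101011110000. Divide by 11001 (XOR where the leading bit is 1):
  pos 0: 10101 XOR 11001 = 01100
  pos 1: 11001 XOR 11001 = 00000
  pos 6: 11000 XOR 11001 = 00001
Remainder (last 4 bits) = 0010. This is the CRC / FCS.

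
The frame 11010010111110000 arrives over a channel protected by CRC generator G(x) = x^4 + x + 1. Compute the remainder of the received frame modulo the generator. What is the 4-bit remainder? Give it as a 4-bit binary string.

Modulo-2 division of 11010010111110000 by 10011:
  pos 0: 11010 XOR 10011 = 01001
  pos 1: 10010 XOR 10011 = 00001
  pos 5: 11011 XOR 10011 = 01000
  pos 6: 10001 XOR 10011 = 00010
  pos 9: 10110 XOR 10011 = 00101
  pos 11: 10100 XOR 10011 = 00111
Remainder = 1110 (nonzero — an error is detected).

1110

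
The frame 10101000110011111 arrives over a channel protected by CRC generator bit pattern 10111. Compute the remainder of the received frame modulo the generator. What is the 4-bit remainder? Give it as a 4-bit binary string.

0000

Modulo-2 division of 10101000110011111 by 10111:
  pos 0: 10101 XOR 10111 = 00010
  pos 3: 10000 XOR 10111 = 00111
  pos 5: 11111 XOR 10111 = 01000
  pos 6: 10000 XOR 10111 = 00111
  pos 8: 11101 XOR 10111 = 01010
  pos 9: 10101 XOR 10111 = 00010
  pos 12: 10111 XOR 10111 = 00000
Remainder = 0000 (zero — the frame passes the CRC check).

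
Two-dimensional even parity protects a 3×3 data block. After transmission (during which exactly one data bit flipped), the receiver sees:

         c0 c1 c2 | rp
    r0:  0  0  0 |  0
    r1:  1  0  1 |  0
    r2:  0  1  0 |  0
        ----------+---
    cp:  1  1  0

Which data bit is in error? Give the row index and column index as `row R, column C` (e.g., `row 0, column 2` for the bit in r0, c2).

row 2, column 2

Recompute each row's even parity and compare to rp:
  r0: data parity 0, sent rp 0 → ok
  r1: data parity 0, sent rp 0 → ok
  r2: data parity 1, sent rp 0 → mismatch
Recompute each column's even parity and compare to cp:
  c0: data parity 1, sent cp 1 → ok
  c1: data parity 1, sent cp 1 → ok
  c2: data parity 1, sent cp 0 → mismatch
Exactly one row (r2) and one column (c2) fail → the flipped bit is at their intersection.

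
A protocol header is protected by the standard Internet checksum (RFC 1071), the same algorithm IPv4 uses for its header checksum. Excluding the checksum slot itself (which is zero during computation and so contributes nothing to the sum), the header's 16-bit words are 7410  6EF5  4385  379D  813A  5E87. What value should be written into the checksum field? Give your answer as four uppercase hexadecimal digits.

C215

One's-complement addition (fold any carry out of bit 15 back into bit 0):
  0x7410 + 0x6EF5 = 0x0E305
  0xE305 + 0x4385 = 0x1268A → wrap carry → 0x268B
  0x268B + 0x379D = 0x05E28
  0x5E28 + 0x813A = 0x0DF62
  0xDF62 + 0x5E87 = 0x13DE9 → wrap carry → 0x3DEA
One's-complement sum = 0x3DEA.
Checksum = ~0x3DEA & 0xFFFF = 0xC215.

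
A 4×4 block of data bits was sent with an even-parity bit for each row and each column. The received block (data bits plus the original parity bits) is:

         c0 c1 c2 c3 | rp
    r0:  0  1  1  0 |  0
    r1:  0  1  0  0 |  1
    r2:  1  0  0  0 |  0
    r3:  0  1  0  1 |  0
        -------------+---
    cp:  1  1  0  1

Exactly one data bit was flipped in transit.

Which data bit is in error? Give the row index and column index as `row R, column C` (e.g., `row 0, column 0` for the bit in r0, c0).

Recompute each row's even parity and compare to rp:
  r0: data parity 0, sent rp 0 → ok
  r1: data parity 1, sent rp 1 → ok
  r2: data parity 1, sent rp 0 → mismatch
  r3: data parity 0, sent rp 0 → ok
Recompute each column's even parity and compare to cp:
  c0: data parity 1, sent cp 1 → ok
  c1: data parity 1, sent cp 1 → ok
  c2: data parity 1, sent cp 0 → mismatch
  c3: data parity 1, sent cp 1 → ok
Exactly one row (r2) and one column (c2) fail → the flipped bit is at their intersection.

row 2, column 2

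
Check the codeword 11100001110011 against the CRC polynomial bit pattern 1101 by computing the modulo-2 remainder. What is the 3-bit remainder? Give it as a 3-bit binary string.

011

Modulo-2 division of 11100001110011 by 1101:
  pos 0: 1110 XOR 1101 = 0011
  pos 2: 1100 XOR 1101 = 0001
  pos 5: 1011 XOR 1101 = 0110
  pos 6: 1101 XOR 1101 = 0000
Remainder = 011 (nonzero — an error is detected).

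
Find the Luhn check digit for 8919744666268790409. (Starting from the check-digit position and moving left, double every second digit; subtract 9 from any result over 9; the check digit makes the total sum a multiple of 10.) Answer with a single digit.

1

Partial digits right→left: 9 0 4 0 9 7 8 6 2 6 6 6 4 4 7 9 1 9 8
Double every second digit counting from the check-digit position (so the 1st, 3rd, 5th, ... of the partial from the right).
  doubled (with −9 where >9): 9 8 9 7 4 3 8 5 2 7 → sum 62
  kept as-is: 0 0 7 6 6 6 4 9 9 → sum 47
Total = 62 + 47 = 109.
Check digit = (10 − (109 mod 10)) mod 10 = 1.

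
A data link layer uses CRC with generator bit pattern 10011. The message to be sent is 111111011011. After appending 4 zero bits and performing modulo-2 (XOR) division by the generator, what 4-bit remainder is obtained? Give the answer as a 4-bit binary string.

1000

Append 4 zeros: 1111110110110000. Divide by 10011 (XOR where the leading bit is 1):
  pos 0: 11111 XOR 10011 = 01100
  pos 1: 11001 XOR 10011 = 01010
  pos 2: 10100 XOR 10011 = 00111
  pos 4: 11111 XOR 10011 = 01100
  pos 5: 11000 XOR 10011 = 01011
  pos 6: 10111 XOR 10011 = 00100
  pos 8: 10010 XOR 10011 = 00001
Remainder (last 4 bits) = 1000. This is the CRC / FCS.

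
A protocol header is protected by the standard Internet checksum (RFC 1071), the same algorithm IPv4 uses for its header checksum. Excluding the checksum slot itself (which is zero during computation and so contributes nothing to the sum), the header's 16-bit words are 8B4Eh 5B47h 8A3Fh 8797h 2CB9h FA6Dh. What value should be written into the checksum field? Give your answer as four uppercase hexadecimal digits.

E06B

One's-complement addition (fold any carry out of bit 15 back into bit 0):
  0x8B4E + 0x5B47 = 0x0E695
  0xE695 + 0x8A3F = 0x170D4 → wrap carry → 0x70D5
  0x70D5 + 0x8797 = 0x0F86C
  0xF86C + 0x2CB9 = 0x12525 → wrap carry → 0x2526
  0x2526 + 0xFA6D = 0x11F93 → wrap carry → 0x1F94
One's-complement sum = 0x1F94.
Checksum = ~0x1F94 & 0xFFFF = 0xE06B.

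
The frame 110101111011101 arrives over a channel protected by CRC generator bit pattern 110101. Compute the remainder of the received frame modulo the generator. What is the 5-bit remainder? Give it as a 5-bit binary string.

11111

Modulo-2 division of 110101111011101 by 110101:
  pos 0: 110101 XOR 110101 = 000000
  pos 6: 111011 XOR 110101 = 001110
  pos 8: 111010 XOR 110101 = 001111
Remainder = 11111 (nonzero — an error is detected).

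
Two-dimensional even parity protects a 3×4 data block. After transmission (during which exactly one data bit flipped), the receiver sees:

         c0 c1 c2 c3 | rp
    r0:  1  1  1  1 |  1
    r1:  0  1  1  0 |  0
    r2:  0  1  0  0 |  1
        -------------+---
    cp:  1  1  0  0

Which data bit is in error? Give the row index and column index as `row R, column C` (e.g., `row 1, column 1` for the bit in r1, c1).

Recompute each row's even parity and compare to rp:
  r0: data parity 0, sent rp 1 → mismatch
  r1: data parity 0, sent rp 0 → ok
  r2: data parity 1, sent rp 1 → ok
Recompute each column's even parity and compare to cp:
  c0: data parity 1, sent cp 1 → ok
  c1: data parity 1, sent cp 1 → ok
  c2: data parity 0, sent cp 0 → ok
  c3: data parity 1, sent cp 0 → mismatch
Exactly one row (r0) and one column (c3) fail → the flipped bit is at their intersection.

row 0, column 3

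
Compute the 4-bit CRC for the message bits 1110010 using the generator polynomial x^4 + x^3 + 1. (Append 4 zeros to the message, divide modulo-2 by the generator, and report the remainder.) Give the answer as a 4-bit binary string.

1010

Append 4 zeros: 11100100000. Divide by 11001 (XOR where the leading bit is 1):
  pos 0: 11100 XOR 11001 = 00101
  pos 2: 10110 XOR 11001 = 01111
  pos 3: 11110 XOR 11001 = 00111
  pos 5: 11100 XOR 11001 = 00101
Remainder (last 4 bits) = 1010. This is the CRC / FCS.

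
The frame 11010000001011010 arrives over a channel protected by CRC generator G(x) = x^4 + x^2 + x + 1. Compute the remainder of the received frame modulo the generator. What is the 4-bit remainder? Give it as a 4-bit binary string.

1011

Modulo-2 division of 11010000001011010 by 10111:
  pos 0: 11010 XOR 10111 = 01101
  pos 1: 11010 XOR 10111 = 01101
  pos 2: 11010 XOR 10111 = 01101
  pos 3: 11010 XOR 10111 = 01101
  pos 4: 11010 XOR 10111 = 01101
  pos 5: 11010 XOR 10111 = 01101
  pos 6: 11011 XOR 10111 = 01100
  pos 7: 11000 XOR 10111 = 01111
  pos 8: 11111 XOR 10111 = 01000
  pos 9: 10001 XOR 10111 = 00110
  pos 11: 11001 XOR 10111 = 01110
  pos 12: 11100 XOR 10111 = 01011
Remainder = 1011 (nonzero — an error is detected).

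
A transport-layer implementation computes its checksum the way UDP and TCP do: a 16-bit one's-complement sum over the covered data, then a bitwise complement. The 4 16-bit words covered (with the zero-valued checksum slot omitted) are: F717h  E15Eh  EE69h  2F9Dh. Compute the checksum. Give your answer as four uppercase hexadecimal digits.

One's-complement addition (fold any carry out of bit 15 back into bit 0):
  0xF717 + 0xE15E = 0x1D875 → wrap carry → 0xD876
  0xD876 + 0xEE69 = 0x1C6DF → wrap carry → 0xC6E0
  0xC6E0 + 0x2F9D = 0x0F67D
One's-complement sum = 0xF67D.
Checksum = ~0xF67D & 0xFFFF = 0x0982.

0982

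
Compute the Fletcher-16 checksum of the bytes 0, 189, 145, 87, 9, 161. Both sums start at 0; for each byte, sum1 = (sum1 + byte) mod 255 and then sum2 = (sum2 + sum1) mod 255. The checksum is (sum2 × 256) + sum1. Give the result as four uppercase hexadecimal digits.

B451

Running sums (mod 255):
  after byte 0 (0): sum1=0, sum2=0
  after byte 1 (189): sum1=189, sum2=189
  after byte 2 (145): sum1=79, sum2=13
  after byte 3 (87): sum1=166, sum2=179
  after byte 4 (9): sum1=175, sum2=99
  after byte 5 (161): sum1=81, sum2=180
Checksum = sum2·256 + sum1 = 180·256 + 81 = 46161 = 0xB451.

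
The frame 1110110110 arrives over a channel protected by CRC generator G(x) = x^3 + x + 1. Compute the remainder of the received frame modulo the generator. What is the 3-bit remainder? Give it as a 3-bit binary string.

000

Modulo-2 division of 1110110110 by 1011:
  pos 0: 1110 XOR 1011 = 0101
  pos 1: 1011 XOR 1011 = 0000
  pos 5: 1011 XOR 1011 = 0000
Remainder = 000 (zero — the frame passes the CRC check).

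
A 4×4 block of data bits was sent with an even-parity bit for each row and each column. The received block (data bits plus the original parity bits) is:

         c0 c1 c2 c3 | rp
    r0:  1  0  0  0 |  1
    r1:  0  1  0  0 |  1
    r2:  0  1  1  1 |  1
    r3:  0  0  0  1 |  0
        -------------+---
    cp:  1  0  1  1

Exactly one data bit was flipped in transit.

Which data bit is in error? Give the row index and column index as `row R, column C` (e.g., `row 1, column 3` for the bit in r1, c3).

row 3, column 3

Recompute each row's even parity and compare to rp:
  r0: data parity 1, sent rp 1 → ok
  r1: data parity 1, sent rp 1 → ok
  r2: data parity 1, sent rp 1 → ok
  r3: data parity 1, sent rp 0 → mismatch
Recompute each column's even parity and compare to cp:
  c0: data parity 1, sent cp 1 → ok
  c1: data parity 0, sent cp 0 → ok
  c2: data parity 1, sent cp 1 → ok
  c3: data parity 0, sent cp 1 → mismatch
Exactly one row (r3) and one column (c3) fail → the flipped bit is at their intersection.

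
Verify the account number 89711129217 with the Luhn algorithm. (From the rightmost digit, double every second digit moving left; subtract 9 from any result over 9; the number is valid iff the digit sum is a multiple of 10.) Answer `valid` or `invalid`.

From the right, keep odd positions and double even positions (subtract 9 from any doubled value over 9):
  doubled (positions 2,4,...): 2 9 2 2 9 → sum 24
  kept (positions 1,3,...): 7 2 2 1 7 8 → sum 27
Total = 51.
51 mod 10 = 1, so the number is invalid.

invalid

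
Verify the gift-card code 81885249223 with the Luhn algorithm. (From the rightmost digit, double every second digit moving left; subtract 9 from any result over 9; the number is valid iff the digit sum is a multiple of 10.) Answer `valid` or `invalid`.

From the right, keep odd positions and double even positions (subtract 9 from any doubled value over 9):
  doubled (positions 2,4,...): 4 9 4 7 2 → sum 26
  kept (positions 1,3,...): 3 2 4 5 8 8 → sum 30
Total = 56.
56 mod 10 = 6, so the number is invalid.

invalid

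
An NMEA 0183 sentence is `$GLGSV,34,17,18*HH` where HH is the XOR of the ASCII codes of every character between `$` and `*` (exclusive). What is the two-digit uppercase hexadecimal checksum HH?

XOR the ASCII codes of the payload characters:
  'G' = 0x47 → acc = 0x47
  'L' = 0x4C → acc = 0x0B
  'G' = 0x47 → acc = 0x4C
  'S' = 0x53 → acc = 0x1F
  'V' = 0x56 → acc = 0x49
  ',' = 0x2C → acc = 0x65
  '3' = 0x33 → acc = 0x56
  '4' = 0x34 → acc = 0x62
  ',' = 0x2C → acc = 0x4E
  '1' = 0x31 → acc = 0x7F
  '7' = 0x37 → acc = 0x48
  ',' = 0x2C → acc = 0x64
  '1' = 0x31 → acc = 0x55
  '8' = 0x38 → acc = 0x6D
Checksum = 0x6D.

6D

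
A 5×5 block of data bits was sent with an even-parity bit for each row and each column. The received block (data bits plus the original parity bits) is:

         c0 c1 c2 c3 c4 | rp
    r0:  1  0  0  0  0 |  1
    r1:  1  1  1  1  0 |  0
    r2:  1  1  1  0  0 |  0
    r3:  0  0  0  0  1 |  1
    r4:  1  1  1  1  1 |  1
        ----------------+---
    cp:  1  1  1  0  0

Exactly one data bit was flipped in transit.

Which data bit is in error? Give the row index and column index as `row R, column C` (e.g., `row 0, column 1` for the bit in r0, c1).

row 2, column 0

Recompute each row's even parity and compare to rp:
  r0: data parity 1, sent rp 1 → ok
  r1: data parity 0, sent rp 0 → ok
  r2: data parity 1, sent rp 0 → mismatch
  r3: data parity 1, sent rp 1 → ok
  r4: data parity 1, sent rp 1 → ok
Recompute each column's even parity and compare to cp:
  c0: data parity 0, sent cp 1 → mismatch
  c1: data parity 1, sent cp 1 → ok
  c2: data parity 1, sent cp 1 → ok
  c3: data parity 0, sent cp 0 → ok
  c4: data parity 0, sent cp 0 → ok
Exactly one row (r2) and one column (c0) fail → the flipped bit is at their intersection.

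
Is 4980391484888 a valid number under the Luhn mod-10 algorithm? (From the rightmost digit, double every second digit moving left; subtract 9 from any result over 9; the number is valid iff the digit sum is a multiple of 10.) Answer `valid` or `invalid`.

invalid

From the right, keep odd positions and double even positions (subtract 9 from any doubled value over 9):
  doubled (positions 2,4,...): 7 8 8 9 0 9 → sum 41
  kept (positions 1,3,...): 8 8 8 1 3 8 4 → sum 40
Total = 81.
81 mod 10 = 1, so the number is invalid.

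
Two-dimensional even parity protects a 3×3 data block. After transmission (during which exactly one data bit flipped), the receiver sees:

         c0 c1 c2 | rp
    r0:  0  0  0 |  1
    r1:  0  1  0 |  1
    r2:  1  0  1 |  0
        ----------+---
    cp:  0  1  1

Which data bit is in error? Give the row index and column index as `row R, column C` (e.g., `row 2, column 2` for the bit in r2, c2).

row 0, column 0

Recompute each row's even parity and compare to rp:
  r0: data parity 0, sent rp 1 → mismatch
  r1: data parity 1, sent rp 1 → ok
  r2: data parity 0, sent rp 0 → ok
Recompute each column's even parity and compare to cp:
  c0: data parity 1, sent cp 0 → mismatch
  c1: data parity 1, sent cp 1 → ok
  c2: data parity 1, sent cp 1 → ok
Exactly one row (r0) and one column (c0) fail → the flipped bit is at their intersection.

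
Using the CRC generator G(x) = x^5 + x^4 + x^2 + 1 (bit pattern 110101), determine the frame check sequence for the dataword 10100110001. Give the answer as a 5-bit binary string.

00111

Append 5 zeros: 1010011000100000. Divide by 110101 (XOR where the leading bit is 1):
  pos 0: 101001 XOR 110101 = 011100
  pos 1: 111001 XOR 110101 = 001100
  pos 3: 110000 XOR 110101 = 000101
  pos 6: 101010 XOR 110101 = 011111
  pos 7: 111110 XOR 110101 = 001011
  pos 9: 101100 XOR 110101 = 011001
  pos 10: 110010 XOR 110101 = 000111
Remainder (last 5 bits) = 00111. This is the CRC / FCS.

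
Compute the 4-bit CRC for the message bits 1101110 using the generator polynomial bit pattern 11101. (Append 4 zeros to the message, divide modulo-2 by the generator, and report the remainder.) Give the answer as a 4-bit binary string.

Append 4 zeros: 11011100000. Divide by 11101 (XOR where the leading bit is 1):
  pos 0: 11011 XOR 11101 = 00110
  pos 2: 11010 XOR 11101 = 00111
  pos 4: 11100 XOR 11101 = 00001
Remainder (last 4 bits) = 0100. This is the CRC / FCS.

0100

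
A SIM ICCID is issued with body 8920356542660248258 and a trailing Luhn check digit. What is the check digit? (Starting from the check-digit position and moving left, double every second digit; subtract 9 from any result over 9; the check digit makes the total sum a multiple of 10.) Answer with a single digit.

8

Partial digits right→left: 8 5 2 8 4 2 0 6 6 2 4 5 6 5 3 0 2 9 8
Double every second digit counting from the check-digit position (so the 1st, 3rd, 5th, ... of the partial from the right).
  doubled (with −9 where >9): 7 4 8 0 3 8 3 6 4 7 → sum 50
  kept as-is: 5 8 2 6 2 5 5 0 9 → sum 42
Total = 50 + 42 = 92.
Check digit = (10 − (92 mod 10)) mod 10 = 8.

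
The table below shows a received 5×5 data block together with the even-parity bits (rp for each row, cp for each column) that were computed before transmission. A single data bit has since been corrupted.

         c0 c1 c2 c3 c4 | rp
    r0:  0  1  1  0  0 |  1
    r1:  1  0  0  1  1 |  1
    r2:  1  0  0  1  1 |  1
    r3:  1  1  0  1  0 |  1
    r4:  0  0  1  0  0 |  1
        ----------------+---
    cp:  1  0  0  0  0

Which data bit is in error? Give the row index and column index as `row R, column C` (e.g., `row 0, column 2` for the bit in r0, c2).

row 0, column 3

Recompute each row's even parity and compare to rp:
  r0: data parity 0, sent rp 1 → mismatch
  r1: data parity 1, sent rp 1 → ok
  r2: data parity 1, sent rp 1 → ok
  r3: data parity 1, sent rp 1 → ok
  r4: data parity 1, sent rp 1 → ok
Recompute each column's even parity and compare to cp:
  c0: data parity 1, sent cp 1 → ok
  c1: data parity 0, sent cp 0 → ok
  c2: data parity 0, sent cp 0 → ok
  c3: data parity 1, sent cp 0 → mismatch
  c4: data parity 0, sent cp 0 → ok
Exactly one row (r0) and one column (c3) fail → the flipped bit is at their intersection.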